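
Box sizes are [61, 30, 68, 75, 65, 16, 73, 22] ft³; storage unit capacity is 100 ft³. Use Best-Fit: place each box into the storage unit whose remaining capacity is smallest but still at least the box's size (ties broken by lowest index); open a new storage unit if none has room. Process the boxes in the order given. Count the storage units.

61 ft³ → storage unit 1 (remaining 39 ft³)
30 ft³ → storage unit 1 (remaining 9 ft³)
68 ft³ → storage unit 2 (remaining 32 ft³)
75 ft³ → storage unit 3 (remaining 25 ft³)
65 ft³ → storage unit 4 (remaining 35 ft³)
16 ft³ → storage unit 3 (remaining 9 ft³)
73 ft³ → storage unit 5 (remaining 27 ft³)
22 ft³ → storage unit 5 (remaining 5 ft³)

5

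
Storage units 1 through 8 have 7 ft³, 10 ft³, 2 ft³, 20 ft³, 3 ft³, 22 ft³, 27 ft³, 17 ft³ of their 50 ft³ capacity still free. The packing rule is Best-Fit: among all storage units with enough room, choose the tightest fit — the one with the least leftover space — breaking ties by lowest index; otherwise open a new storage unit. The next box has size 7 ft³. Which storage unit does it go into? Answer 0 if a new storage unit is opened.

1

Storage units with room: storage unit 1 (7 ft³), storage unit 2 (10 ft³), storage unit 4 (20 ft³), storage unit 6 (22 ft³), storage unit 7 (27 ft³), storage unit 8 (17 ft³).
Tightest fit is storage unit 1 with 7 ft³ free.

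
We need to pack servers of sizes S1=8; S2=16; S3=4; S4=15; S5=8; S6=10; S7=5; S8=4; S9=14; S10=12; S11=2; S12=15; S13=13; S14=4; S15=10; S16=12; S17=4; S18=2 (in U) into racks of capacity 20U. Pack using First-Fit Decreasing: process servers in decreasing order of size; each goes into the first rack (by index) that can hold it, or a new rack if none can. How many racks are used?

Sorted descending: 16, 15, 15, 14, 13, 12, 12, 10, 10, 8, 8, 5, 4, 4, 4, 4, 2, 2.
rack 1: place 16U, 4U left
rack 2: place 15U, 5U left
rack 3: place 15U, 5U left
rack 4: place 14U, 6U left
rack 5: place 13U, 7U left
rack 6: place 12U, 8U left
rack 7: place 12U, 8U left
rack 8: place 10U, 10U left
rack 8: place 10U, 0U left
rack 6: place 8U, 0U left
rack 7: place 8U, 0U left
rack 2: place 5U, 0U left
rack 1: place 4U, 0U left
rack 3: place 4U, 1U left
rack 4: place 4U, 2U left
rack 5: place 4U, 3U left
rack 4: place 2U, 0U left
rack 5: place 2U, 1U left
Final racks: [16,4] [15,5] [15,4] [14,4,2] [13,4,2] [12,8] [12,8] [10,10].

8 racks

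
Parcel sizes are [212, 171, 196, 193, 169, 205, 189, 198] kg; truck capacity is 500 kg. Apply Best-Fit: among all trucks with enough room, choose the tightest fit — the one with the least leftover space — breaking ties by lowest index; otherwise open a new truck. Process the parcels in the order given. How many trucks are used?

4

212 kg → truck 1 (remaining 288 kg)
171 kg → truck 1 (remaining 117 kg)
196 kg → truck 2 (remaining 304 kg)
193 kg → truck 2 (remaining 111 kg)
169 kg → truck 3 (remaining 331 kg)
205 kg → truck 3 (remaining 126 kg)
189 kg → truck 4 (remaining 311 kg)
198 kg → truck 4 (remaining 113 kg)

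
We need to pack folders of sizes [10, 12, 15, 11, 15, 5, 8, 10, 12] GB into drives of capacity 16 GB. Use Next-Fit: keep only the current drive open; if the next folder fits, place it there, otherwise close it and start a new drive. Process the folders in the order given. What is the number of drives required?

8 drives

Put 10 GB in drive 1; 6 GB remain.
Put 12 GB in drive 2; 4 GB remain.
Put 15 GB in drive 3; 1 GB remain.
Put 11 GB in drive 4; 5 GB remain.
Put 15 GB in drive 5; 1 GB remain.
Put 5 GB in drive 6; 11 GB remain.
Put 8 GB in drive 6; 3 GB remain.
Put 10 GB in drive 7; 6 GB remain.
Put 12 GB in drive 8; 4 GB remain.
Final drives: [10] [12] [15] [11] [15] [5,8] [10] [12].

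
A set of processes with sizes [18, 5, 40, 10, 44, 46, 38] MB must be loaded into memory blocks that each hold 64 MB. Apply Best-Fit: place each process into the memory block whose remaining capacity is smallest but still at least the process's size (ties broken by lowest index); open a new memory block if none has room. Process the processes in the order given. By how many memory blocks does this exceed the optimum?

Best-Fit: [18,5,40] [10,44] [46] [38] → 4 memory blocks.
Total size 201 MB; any packing needs at least ⌈201/64⌉ = 4 memory blocks.
So 4 is already optimal.

0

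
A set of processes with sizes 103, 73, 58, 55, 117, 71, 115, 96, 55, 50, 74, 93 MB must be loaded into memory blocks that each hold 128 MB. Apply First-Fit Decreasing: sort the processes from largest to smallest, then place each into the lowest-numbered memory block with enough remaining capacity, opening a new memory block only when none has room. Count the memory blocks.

Sorted descending: 117, 115, 103, 96, 93, 74, 73, 71, 58, 55, 55, 50.
Put 117 MB in memory block 1; 11 MB remain.
Put 115 MB in memory block 2; 13 MB remain.
Put 103 MB in memory block 3; 25 MB remain.
Put 96 MB in memory block 4; 32 MB remain.
Put 93 MB in memory block 5; 35 MB remain.
Put 74 MB in memory block 6; 54 MB remain.
Put 73 MB in memory block 7; 55 MB remain.
Put 71 MB in memory block 8; 57 MB remain.
Put 58 MB in memory block 9; 70 MB remain.
Put 55 MB in memory block 7; 0 MB remain.
Put 55 MB in memory block 8; 2 MB remain.
Put 50 MB in memory block 6; 4 MB remain.
Final memory blocks: [117] [115] [103] [96] [93] [74,50] [73,55] [71,55] [58].

9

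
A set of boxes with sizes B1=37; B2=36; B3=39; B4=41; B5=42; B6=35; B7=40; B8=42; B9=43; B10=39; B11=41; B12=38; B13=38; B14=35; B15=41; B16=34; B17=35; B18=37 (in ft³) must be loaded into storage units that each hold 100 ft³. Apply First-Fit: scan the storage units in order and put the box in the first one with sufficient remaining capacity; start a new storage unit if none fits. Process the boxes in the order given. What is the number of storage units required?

9

storage unit 1: place B1 (37 ft³), 63 ft³ left
storage unit 1: place B2 (36 ft³), 27 ft³ left
storage unit 2: place B3 (39 ft³), 61 ft³ left
storage unit 2: place B4 (41 ft³), 20 ft³ left
storage unit 3: place B5 (42 ft³), 58 ft³ left
storage unit 3: place B6 (35 ft³), 23 ft³ left
storage unit 4: place B7 (40 ft³), 60 ft³ left
storage unit 4: place B8 (42 ft³), 18 ft³ left
storage unit 5: place B9 (43 ft³), 57 ft³ left
storage unit 5: place B10 (39 ft³), 18 ft³ left
storage unit 6: place B11 (41 ft³), 59 ft³ left
storage unit 6: place B12 (38 ft³), 21 ft³ left
storage unit 7: place B13 (38 ft³), 62 ft³ left
storage unit 7: place B14 (35 ft³), 27 ft³ left
storage unit 8: place B15 (41 ft³), 59 ft³ left
storage unit 8: place B16 (34 ft³), 25 ft³ left
storage unit 9: place B17 (35 ft³), 65 ft³ left
storage unit 9: place B18 (37 ft³), 28 ft³ left
Final storage units: [37,36] [39,41] [42,35] [40,42] [43,39] [41,38] [38,35] [41,34] [35,37].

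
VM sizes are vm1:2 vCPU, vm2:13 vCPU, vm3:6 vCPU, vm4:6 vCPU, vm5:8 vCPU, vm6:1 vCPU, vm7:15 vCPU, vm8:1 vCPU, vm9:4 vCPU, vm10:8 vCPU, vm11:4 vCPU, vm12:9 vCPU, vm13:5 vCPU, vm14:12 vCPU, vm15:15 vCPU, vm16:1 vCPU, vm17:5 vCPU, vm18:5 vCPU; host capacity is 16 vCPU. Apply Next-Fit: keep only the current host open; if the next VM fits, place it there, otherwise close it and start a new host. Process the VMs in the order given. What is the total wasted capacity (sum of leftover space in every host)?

24

Put vm1 (2 vCPU) in host 1; 14 vCPU remain.
Put vm2 (13 vCPU) in host 1; 1 vCPU remain.
Put vm3 (6 vCPU) in host 2; 10 vCPU remain.
Put vm4 (6 vCPU) in host 2; 4 vCPU remain.
Put vm5 (8 vCPU) in host 3; 8 vCPU remain.
Put vm6 (1 vCPU) in host 3; 7 vCPU remain.
Put vm7 (15 vCPU) in host 4; 1 vCPU remain.
Put vm8 (1 vCPU) in host 4; 0 vCPU remain.
Put vm9 (4 vCPU) in host 5; 12 vCPU remain.
Put vm10 (8 vCPU) in host 5; 4 vCPU remain.
Put vm11 (4 vCPU) in host 5; 0 vCPU remain.
Put vm12 (9 vCPU) in host 6; 7 vCPU remain.
Put vm13 (5 vCPU) in host 6; 2 vCPU remain.
Put vm14 (12 vCPU) in host 7; 4 vCPU remain.
Put vm15 (15 vCPU) in host 8; 1 vCPU remain.
Put vm16 (1 vCPU) in host 8; 0 vCPU remain.
Put vm17 (5 vCPU) in host 9; 11 vCPU remain.
Put vm18 (5 vCPU) in host 9; 6 vCPU remain.
9 hosts × 16 vCPU = 144 vCPU; used 120 vCPU; unused 24 vCPU.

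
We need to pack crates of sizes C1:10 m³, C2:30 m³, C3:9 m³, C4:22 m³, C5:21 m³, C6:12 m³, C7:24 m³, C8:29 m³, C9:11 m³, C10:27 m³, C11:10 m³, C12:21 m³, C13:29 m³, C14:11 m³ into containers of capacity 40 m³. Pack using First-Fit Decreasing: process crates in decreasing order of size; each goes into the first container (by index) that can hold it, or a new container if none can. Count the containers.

Sorted descending: 30, 29, 29, 27, 24, 22, 21, 21, 12, 11, 11, 10, 10, 9.
Put 30 m³ in container 1; 10 m³ remain.
Put 29 m³ in container 2; 11 m³ remain.
Put 29 m³ in container 3; 11 m³ remain.
Put 27 m³ in container 4; 13 m³ remain.
Put 24 m³ in container 5; 16 m³ remain.
Put 22 m³ in container 6; 18 m³ remain.
Put 21 m³ in container 7; 19 m³ remain.
Put 21 m³ in container 8; 19 m³ remain.
Put 12 m³ in container 4; 1 m³ remain.
Put 11 m³ in container 2; 0 m³ remain.
Put 11 m³ in container 3; 0 m³ remain.
Put 10 m³ in container 1; 0 m³ remain.
Put 10 m³ in container 5; 6 m³ remain.
Put 9 m³ in container 6; 9 m³ remain.
Final containers: [30,10] [29,11] [29,11] [27,12] [24,10] [22,9] [21] [21].

8 containers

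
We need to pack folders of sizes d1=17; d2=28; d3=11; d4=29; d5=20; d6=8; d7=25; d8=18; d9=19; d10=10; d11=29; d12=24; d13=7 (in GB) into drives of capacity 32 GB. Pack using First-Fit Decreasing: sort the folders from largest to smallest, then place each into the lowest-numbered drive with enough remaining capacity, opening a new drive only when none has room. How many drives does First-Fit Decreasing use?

Sorted descending: 29, 29, 28, 25, 24, 20, 19, 18, 17, 11, 10, 8, 7.
drive 1: place 29 GB, 3 GB left
drive 2: place 29 GB, 3 GB left
drive 3: place 28 GB, 4 GB left
drive 4: place 25 GB, 7 GB left
drive 5: place 24 GB, 8 GB left
drive 6: place 20 GB, 12 GB left
drive 7: place 19 GB, 13 GB left
drive 8: place 18 GB, 14 GB left
drive 9: place 17 GB, 15 GB left
drive 6: place 11 GB, 1 GB left
drive 7: place 10 GB, 3 GB left
drive 5: place 8 GB, 0 GB left
drive 4: place 7 GB, 0 GB left
Final drives: [29] [29] [28] [25,7] [24,8] [20,11] [19,10] [18] [17].

9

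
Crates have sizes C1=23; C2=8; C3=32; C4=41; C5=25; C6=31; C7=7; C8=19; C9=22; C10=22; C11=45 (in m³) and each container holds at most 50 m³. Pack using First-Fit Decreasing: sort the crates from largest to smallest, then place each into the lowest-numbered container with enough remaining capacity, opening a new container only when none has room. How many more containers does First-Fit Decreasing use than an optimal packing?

First-Fit Decreasing: [45] [41,8] [32,7] [31,19] [25,23] [22,22] → 6 containers.
Total size 275 m³; any packing needs at least ⌈275/50⌉ = 6 containers.
So 6 is already optimal.

0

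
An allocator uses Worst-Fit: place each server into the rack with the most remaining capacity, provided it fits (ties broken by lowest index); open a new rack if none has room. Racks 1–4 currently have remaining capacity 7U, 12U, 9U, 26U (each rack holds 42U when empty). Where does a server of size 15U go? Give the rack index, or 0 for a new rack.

4

Racks with room: rack 4 (26U).
Most room is rack 4 with 26U free.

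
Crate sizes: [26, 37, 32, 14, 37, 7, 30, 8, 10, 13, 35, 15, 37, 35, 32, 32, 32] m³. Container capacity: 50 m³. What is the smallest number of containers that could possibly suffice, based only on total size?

Total size = 26 + 37 + 32 + 14 + 37 + 7 + 30 + 8 + 10 + 13 + 35 + 15 + 37 + 35 + 32 + 32 + 32 = 432 m³.
⌈432 / 50⌉ = 9.

9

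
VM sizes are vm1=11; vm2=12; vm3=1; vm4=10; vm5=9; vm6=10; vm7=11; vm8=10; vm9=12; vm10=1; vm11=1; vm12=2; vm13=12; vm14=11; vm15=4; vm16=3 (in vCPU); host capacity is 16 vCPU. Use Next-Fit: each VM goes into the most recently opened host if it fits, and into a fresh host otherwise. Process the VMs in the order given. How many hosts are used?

Put vm1 (11 vCPU) in host 1; 5 vCPU remain.
Put vm2 (12 vCPU) in host 2; 4 vCPU remain.
Put vm3 (1 vCPU) in host 2; 3 vCPU remain.
Put vm4 (10 vCPU) in host 3; 6 vCPU remain.
Put vm5 (9 vCPU) in host 4; 7 vCPU remain.
Put vm6 (10 vCPU) in host 5; 6 vCPU remain.
Put vm7 (11 vCPU) in host 6; 5 vCPU remain.
Put vm8 (10 vCPU) in host 7; 6 vCPU remain.
Put vm9 (12 vCPU) in host 8; 4 vCPU remain.
Put vm10 (1 vCPU) in host 8; 3 vCPU remain.
Put vm11 (1 vCPU) in host 8; 2 vCPU remain.
Put vm12 (2 vCPU) in host 8; 0 vCPU remain.
Put vm13 (12 vCPU) in host 9; 4 vCPU remain.
Put vm14 (11 vCPU) in host 10; 5 vCPU remain.
Put vm15 (4 vCPU) in host 10; 1 vCPU remain.
Put vm16 (3 vCPU) in host 11; 13 vCPU remain.
Final hosts: [11] [12,1] [10] [9] [10] [11] [10] [12,1,1,2] [12] [11,4] [3].

11 hosts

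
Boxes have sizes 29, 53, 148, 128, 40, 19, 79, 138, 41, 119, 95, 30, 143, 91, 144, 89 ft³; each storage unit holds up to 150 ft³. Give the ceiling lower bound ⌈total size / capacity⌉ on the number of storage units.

Total size = 29 + 53 + 148 + 128 + 40 + 19 + 79 + 138 + 41 + 119 + 95 + 30 + 143 + 91 + 144 + 89 = 1386 ft³.
⌈1386 / 150⌉ = 10.

10 storage units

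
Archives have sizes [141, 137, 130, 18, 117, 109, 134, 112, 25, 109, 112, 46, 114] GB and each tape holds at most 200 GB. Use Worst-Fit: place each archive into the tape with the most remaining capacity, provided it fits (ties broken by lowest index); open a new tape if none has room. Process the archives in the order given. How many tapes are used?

141 GB → tape 1 (remaining 59 GB)
137 GB → tape 2 (remaining 63 GB)
130 GB → tape 3 (remaining 70 GB)
18 GB → tape 3 (remaining 52 GB)
117 GB → tape 4 (remaining 83 GB)
109 GB → tape 5 (remaining 91 GB)
134 GB → tape 6 (remaining 66 GB)
112 GB → tape 7 (remaining 88 GB)
25 GB → tape 5 (remaining 66 GB)
109 GB → tape 8 (remaining 91 GB)
112 GB → tape 9 (remaining 88 GB)
46 GB → tape 8 (remaining 45 GB)
114 GB → tape 10 (remaining 86 GB)
Final tapes: [141] [137] [130,18] [117] [109,25] [134] [112] [109,46] [112] [114].

10 tapes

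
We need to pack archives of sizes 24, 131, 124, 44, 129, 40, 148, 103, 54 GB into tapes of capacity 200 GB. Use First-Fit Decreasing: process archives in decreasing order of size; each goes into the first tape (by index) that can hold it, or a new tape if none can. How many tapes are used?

Sorted descending: 148, 131, 129, 124, 103, 54, 44, 40, 24.
tape 1: place 148 GB, 52 GB left
tape 2: place 131 GB, 69 GB left
tape 3: place 129 GB, 71 GB left
tape 4: place 124 GB, 76 GB left
tape 5: place 103 GB, 97 GB left
tape 2: place 54 GB, 15 GB left
tape 1: place 44 GB, 8 GB left
tape 3: place 40 GB, 31 GB left
tape 3: place 24 GB, 7 GB left
Final tapes: [148,44] [131,54] [129,40,24] [124] [103].

5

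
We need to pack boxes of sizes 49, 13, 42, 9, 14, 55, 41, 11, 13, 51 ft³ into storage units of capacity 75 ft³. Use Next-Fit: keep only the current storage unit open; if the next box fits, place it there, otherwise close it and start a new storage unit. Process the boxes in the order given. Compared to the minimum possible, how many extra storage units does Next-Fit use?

0

Next-Fit: [49,13] [42,9,14] [55] [41,11,13] [51] → 5 storage units.
5 boxes exceed 37.5 ft³ (half the capacity), and no two of those can share a storage unit, so at least 5 storage units are needed.
So 5 is already optimal.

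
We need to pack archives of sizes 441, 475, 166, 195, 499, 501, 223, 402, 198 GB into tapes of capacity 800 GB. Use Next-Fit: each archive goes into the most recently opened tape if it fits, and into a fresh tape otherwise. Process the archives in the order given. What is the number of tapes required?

5

441 GB → tape 1 (remaining 359 GB)
475 GB → tape 2 (remaining 325 GB)
166 GB → tape 2 (remaining 159 GB)
195 GB → tape 3 (remaining 605 GB)
499 GB → tape 3 (remaining 106 GB)
501 GB → tape 4 (remaining 299 GB)
223 GB → tape 4 (remaining 76 GB)
402 GB → tape 5 (remaining 398 GB)
198 GB → tape 5 (remaining 200 GB)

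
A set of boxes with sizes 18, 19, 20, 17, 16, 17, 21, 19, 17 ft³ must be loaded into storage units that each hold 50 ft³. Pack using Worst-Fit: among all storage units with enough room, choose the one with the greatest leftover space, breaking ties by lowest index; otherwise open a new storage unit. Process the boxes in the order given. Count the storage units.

4 storage units

18 ft³ → storage unit 1 (remaining 32 ft³)
19 ft³ → storage unit 1 (remaining 13 ft³)
20 ft³ → storage unit 2 (remaining 30 ft³)
17 ft³ → storage unit 2 (remaining 13 ft³)
16 ft³ → storage unit 3 (remaining 34 ft³)
17 ft³ → storage unit 3 (remaining 17 ft³)
21 ft³ → storage unit 4 (remaining 29 ft³)
19 ft³ → storage unit 4 (remaining 10 ft³)
17 ft³ → storage unit 3 (remaining 0 ft³)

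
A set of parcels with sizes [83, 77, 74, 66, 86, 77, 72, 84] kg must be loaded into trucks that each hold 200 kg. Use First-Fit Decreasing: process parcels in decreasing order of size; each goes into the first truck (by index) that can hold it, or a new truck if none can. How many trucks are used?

4

Sorted descending: 86, 84, 83, 77, 77, 74, 72, 66.
truck 1: place 86 kg, 114 kg left
truck 1: place 84 kg, 30 kg left
truck 2: place 83 kg, 117 kg left
truck 2: place 77 kg, 40 kg left
truck 3: place 77 kg, 123 kg left
truck 3: place 74 kg, 49 kg left
truck 4: place 72 kg, 128 kg left
truck 4: place 66 kg, 62 kg left
Final trucks: [86,84] [83,77] [77,74] [72,66].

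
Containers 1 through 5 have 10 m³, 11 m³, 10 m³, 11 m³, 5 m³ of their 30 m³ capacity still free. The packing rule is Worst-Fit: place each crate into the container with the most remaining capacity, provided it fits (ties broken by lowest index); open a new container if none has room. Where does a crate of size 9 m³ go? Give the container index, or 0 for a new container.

Containers with room: container 1 (10 m³), container 2 (11 m³), container 3 (10 m³), container 4 (11 m³).
Most room is container 2 with 11 m³ free.

2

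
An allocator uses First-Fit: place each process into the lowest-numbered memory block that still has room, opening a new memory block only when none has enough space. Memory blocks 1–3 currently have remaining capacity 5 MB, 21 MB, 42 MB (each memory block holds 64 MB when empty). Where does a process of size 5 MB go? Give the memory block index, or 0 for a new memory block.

Memory blocks with room: memory block 1 (5 MB), memory block 2 (21 MB), memory block 3 (42 MB).
The first with room is memory block 1.

1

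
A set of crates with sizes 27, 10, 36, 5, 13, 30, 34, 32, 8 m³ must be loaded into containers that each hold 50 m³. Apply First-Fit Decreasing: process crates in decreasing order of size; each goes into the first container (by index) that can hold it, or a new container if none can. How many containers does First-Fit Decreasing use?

5

Sorted descending: 36, 34, 32, 30, 27, 13, 10, 8, 5.
36 m³ → container 1 (remaining 14 m³)
34 m³ → container 2 (remaining 16 m³)
32 m³ → container 3 (remaining 18 m³)
30 m³ → container 4 (remaining 20 m³)
27 m³ → container 5 (remaining 23 m³)
13 m³ → container 1 (remaining 1 m³)
10 m³ → container 2 (remaining 6 m³)
8 m³ → container 3 (remaining 10 m³)
5 m³ → container 2 (remaining 1 m³)
Final containers: [36,13] [34,10,5] [32,8] [30] [27].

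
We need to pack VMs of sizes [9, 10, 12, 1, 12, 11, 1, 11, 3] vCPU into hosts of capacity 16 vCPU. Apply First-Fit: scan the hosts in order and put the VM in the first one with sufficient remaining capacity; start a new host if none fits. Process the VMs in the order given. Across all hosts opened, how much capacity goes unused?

26

Put 9 vCPU in host 1; 7 vCPU remain.
Put 10 vCPU in host 2; 6 vCPU remain.
Put 12 vCPU in host 3; 4 vCPU remain.
Put 1 vCPU in host 1; 6 vCPU remain.
Put 12 vCPU in host 4; 4 vCPU remain.
Put 11 vCPU in host 5; 5 vCPU remain.
Put 1 vCPU in host 1; 5 vCPU remain.
Put 11 vCPU in host 6; 5 vCPU remain.
Put 3 vCPU in host 1; 2 vCPU remain.
6 hosts × 16 vCPU = 96 vCPU; used 70 vCPU; unused 26 vCPU.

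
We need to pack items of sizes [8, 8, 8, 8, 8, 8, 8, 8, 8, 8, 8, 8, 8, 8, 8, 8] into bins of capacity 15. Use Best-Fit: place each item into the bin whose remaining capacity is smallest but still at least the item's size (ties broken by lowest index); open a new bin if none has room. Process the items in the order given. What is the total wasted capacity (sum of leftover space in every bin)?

112

8 → bin 1 (remaining 7)
8 → bin 2 (remaining 7)
8 → bin 3 (remaining 7)
8 → bin 4 (remaining 7)
8 → bin 5 (remaining 7)
8 → bin 6 (remaining 7)
8 → bin 7 (remaining 7)
8 → bin 8 (remaining 7)
8 → bin 9 (remaining 7)
8 → bin 10 (remaining 7)
8 → bin 11 (remaining 7)
8 → bin 12 (remaining 7)
8 → bin 13 (remaining 7)
8 → bin 14 (remaining 7)
8 → bin 15 (remaining 7)
8 → bin 16 (remaining 7)
16 bins × 15 = 240; used 128; unused 112.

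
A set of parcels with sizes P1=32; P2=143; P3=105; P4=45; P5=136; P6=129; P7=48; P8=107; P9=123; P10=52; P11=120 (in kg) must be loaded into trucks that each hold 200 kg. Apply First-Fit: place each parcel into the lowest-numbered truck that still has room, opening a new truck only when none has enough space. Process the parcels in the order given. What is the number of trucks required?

P1 (32 kg) → truck 1 (remaining 168 kg)
P2 (143 kg) → truck 1 (remaining 25 kg)
P3 (105 kg) → truck 2 (remaining 95 kg)
P4 (45 kg) → truck 2 (remaining 50 kg)
P5 (136 kg) → truck 3 (remaining 64 kg)
P6 (129 kg) → truck 4 (remaining 71 kg)
P7 (48 kg) → truck 2 (remaining 2 kg)
P8 (107 kg) → truck 5 (remaining 93 kg)
P9 (123 kg) → truck 6 (remaining 77 kg)
P10 (52 kg) → truck 3 (remaining 12 kg)
P11 (120 kg) → truck 7 (remaining 80 kg)
Final trucks: [32,143] [105,45,48] [136,52] [129] [107] [123] [120].

7 trucks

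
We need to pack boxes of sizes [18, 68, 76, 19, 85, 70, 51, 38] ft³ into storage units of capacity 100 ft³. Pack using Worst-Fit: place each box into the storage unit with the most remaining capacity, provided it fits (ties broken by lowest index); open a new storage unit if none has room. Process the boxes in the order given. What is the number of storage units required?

18 ft³ → storage unit 1 (remaining 82 ft³)
68 ft³ → storage unit 1 (remaining 14 ft³)
76 ft³ → storage unit 2 (remaining 24 ft³)
19 ft³ → storage unit 2 (remaining 5 ft³)
85 ft³ → storage unit 3 (remaining 15 ft³)
70 ft³ → storage unit 4 (remaining 30 ft³)
51 ft³ → storage unit 5 (remaining 49 ft³)
38 ft³ → storage unit 5 (remaining 11 ft³)

5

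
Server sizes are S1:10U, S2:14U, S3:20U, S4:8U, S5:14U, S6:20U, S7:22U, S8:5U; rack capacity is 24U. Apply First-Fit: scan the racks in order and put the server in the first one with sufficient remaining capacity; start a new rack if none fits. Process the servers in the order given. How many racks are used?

S1 (10U) → rack 1 (remaining 14U)
S2 (14U) → rack 1 (remaining 0U)
S3 (20U) → rack 2 (remaining 4U)
S4 (8U) → rack 3 (remaining 16U)
S5 (14U) → rack 3 (remaining 2U)
S6 (20U) → rack 4 (remaining 4U)
S7 (22U) → rack 5 (remaining 2U)
S8 (5U) → rack 6 (remaining 19U)

6 racks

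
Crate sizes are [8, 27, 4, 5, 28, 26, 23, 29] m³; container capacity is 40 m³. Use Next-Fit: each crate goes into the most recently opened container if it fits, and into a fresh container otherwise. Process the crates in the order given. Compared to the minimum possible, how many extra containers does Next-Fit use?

Next-Fit: [8,27,4] [5,28] [26] [23] [29] → 5 containers.
5 crates exceed 20 m³ (half the capacity), and no two of those can share a container, so at least 5 containers are needed.
So 5 is already optimal.

0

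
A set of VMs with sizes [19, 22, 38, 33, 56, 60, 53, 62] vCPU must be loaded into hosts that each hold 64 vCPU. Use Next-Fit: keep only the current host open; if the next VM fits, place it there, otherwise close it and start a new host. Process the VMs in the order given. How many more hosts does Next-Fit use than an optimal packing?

Next-Fit: [19,22] [38] [33] [56] [60] [53] [62] → 7 hosts.
Total size 343 vCPU; any packing needs at least ⌈343/64⌉ = 6 hosts.
An optimal packing achieves that bound: [62] [60] [56] [53] [38,22] [33,19] → 6 hosts.
Excess: 7 − 6 = 1.

1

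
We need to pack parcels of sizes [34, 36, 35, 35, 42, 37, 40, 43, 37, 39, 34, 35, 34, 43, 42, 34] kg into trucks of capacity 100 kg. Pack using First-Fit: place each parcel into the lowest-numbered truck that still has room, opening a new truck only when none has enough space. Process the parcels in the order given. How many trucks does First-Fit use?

34 kg → truck 1 (remaining 66 kg)
36 kg → truck 1 (remaining 30 kg)
35 kg → truck 2 (remaining 65 kg)
35 kg → truck 2 (remaining 30 kg)
42 kg → truck 3 (remaining 58 kg)
37 kg → truck 3 (remaining 21 kg)
40 kg → truck 4 (remaining 60 kg)
43 kg → truck 4 (remaining 17 kg)
37 kg → truck 5 (remaining 63 kg)
39 kg → truck 5 (remaining 24 kg)
34 kg → truck 6 (remaining 66 kg)
35 kg → truck 6 (remaining 31 kg)
34 kg → truck 7 (remaining 66 kg)
43 kg → truck 7 (remaining 23 kg)
42 kg → truck 8 (remaining 58 kg)
34 kg → truck 8 (remaining 24 kg)
Final trucks: [34,36] [35,35] [42,37] [40,43] [37,39] [34,35] [34,43] [42,34].

8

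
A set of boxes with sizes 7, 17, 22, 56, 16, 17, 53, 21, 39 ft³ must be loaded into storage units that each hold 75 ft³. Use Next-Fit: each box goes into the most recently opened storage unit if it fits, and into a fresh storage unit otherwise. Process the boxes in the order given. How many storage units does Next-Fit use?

7 ft³ → storage unit 1 (remaining 68 ft³)
17 ft³ → storage unit 1 (remaining 51 ft³)
22 ft³ → storage unit 1 (remaining 29 ft³)
56 ft³ → storage unit 2 (remaining 19 ft³)
16 ft³ → storage unit 2 (remaining 3 ft³)
17 ft³ → storage unit 3 (remaining 58 ft³)
53 ft³ → storage unit 3 (remaining 5 ft³)
21 ft³ → storage unit 4 (remaining 54 ft³)
39 ft³ → storage unit 4 (remaining 15 ft³)
Final storage units: [7,17,22] [56,16] [17,53] [21,39].

4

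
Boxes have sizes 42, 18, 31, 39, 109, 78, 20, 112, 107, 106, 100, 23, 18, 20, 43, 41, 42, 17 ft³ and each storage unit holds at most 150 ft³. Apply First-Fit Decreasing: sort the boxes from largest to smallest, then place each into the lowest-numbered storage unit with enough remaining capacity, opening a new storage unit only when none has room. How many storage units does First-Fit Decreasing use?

Sorted descending: 112, 109, 107, 106, 100, 78, 43, 42, 42, 41, 39, 31, 23, 20, 20, 18, 18, 17.
storage unit 1: place 112 ft³, 38 ft³ left
storage unit 2: place 109 ft³, 41 ft³ left
storage unit 3: place 107 ft³, 43 ft³ left
storage unit 4: place 106 ft³, 44 ft³ left
storage unit 5: place 100 ft³, 50 ft³ left
storage unit 6: place 78 ft³, 72 ft³ left
storage unit 3: place 43 ft³, 0 ft³ left
storage unit 4: place 42 ft³, 2 ft³ left
storage unit 5: place 42 ft³, 8 ft³ left
storage unit 2: place 41 ft³, 0 ft³ left
storage unit 6: place 39 ft³, 33 ft³ left
storage unit 1: place 31 ft³, 7 ft³ left
storage unit 6: place 23 ft³, 10 ft³ left
storage unit 7: place 20 ft³, 130 ft³ left
storage unit 7: place 20 ft³, 110 ft³ left
storage unit 7: place 18 ft³, 92 ft³ left
storage unit 7: place 18 ft³, 74 ft³ left
storage unit 7: place 17 ft³, 57 ft³ left
Final storage units: [112,31] [109,41] [107,43] [106,42] [100,42] [78,39,23] [20,20,18,18,17].

7 storage units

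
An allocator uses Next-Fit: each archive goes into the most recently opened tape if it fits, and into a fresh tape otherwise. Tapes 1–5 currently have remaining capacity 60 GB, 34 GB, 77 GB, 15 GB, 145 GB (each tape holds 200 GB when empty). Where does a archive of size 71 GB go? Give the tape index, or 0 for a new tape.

5

Next-Fit only looks at tape 5, which has 145 GB free.
71 GB fits there.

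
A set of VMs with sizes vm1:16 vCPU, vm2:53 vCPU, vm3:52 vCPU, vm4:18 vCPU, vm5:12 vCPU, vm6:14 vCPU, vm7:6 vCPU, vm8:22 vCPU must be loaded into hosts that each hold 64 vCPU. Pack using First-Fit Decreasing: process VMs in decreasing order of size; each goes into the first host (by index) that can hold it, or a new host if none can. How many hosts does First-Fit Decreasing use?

4 hosts

Sorted descending: 53, 52, 22, 18, 16, 14, 12, 6.
Put 53 vCPU in host 1; 11 vCPU remain.
Put 52 vCPU in host 2; 12 vCPU remain.
Put 22 vCPU in host 3; 42 vCPU remain.
Put 18 vCPU in host 3; 24 vCPU remain.
Put 16 vCPU in host 3; 8 vCPU remain.
Put 14 vCPU in host 4; 50 vCPU remain.
Put 12 vCPU in host 2; 0 vCPU remain.
Put 6 vCPU in host 1; 5 vCPU remain.
Final hosts: [53,6] [52,12] [22,18,16] [14].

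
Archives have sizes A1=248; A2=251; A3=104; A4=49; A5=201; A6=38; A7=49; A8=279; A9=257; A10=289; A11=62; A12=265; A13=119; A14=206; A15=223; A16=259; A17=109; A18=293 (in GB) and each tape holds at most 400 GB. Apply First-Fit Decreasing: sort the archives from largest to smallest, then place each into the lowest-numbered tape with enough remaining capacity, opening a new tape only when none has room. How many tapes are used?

Sorted descending: 293, 289, 279, 265, 259, 257, 251, 248, 223, 206, 201, 119, 109, 104, 62, 49, 49, 38.
tape 1: place 293 GB, 107 GB left
tape 2: place 289 GB, 111 GB left
tape 3: place 279 GB, 121 GB left
tape 4: place 265 GB, 135 GB left
tape 5: place 259 GB, 141 GB left
tape 6: place 257 GB, 143 GB left
tape 7: place 251 GB, 149 GB left
tape 8: place 248 GB, 152 GB left
tape 9: place 223 GB, 177 GB left
tape 10: place 206 GB, 194 GB left
tape 11: place 201 GB, 199 GB left
tape 3: place 119 GB, 2 GB left
tape 2: place 109 GB, 2 GB left
tape 1: place 104 GB, 3 GB left
tape 4: place 62 GB, 73 GB left
tape 4: place 49 GB, 24 GB left
tape 5: place 49 GB, 92 GB left
tape 5: place 38 GB, 54 GB left
Final tapes: [293,104] [289,109] [279,119] [265,62,49] [259,49,38] [257] [251] [248] [223] [206] [201].

11 tapes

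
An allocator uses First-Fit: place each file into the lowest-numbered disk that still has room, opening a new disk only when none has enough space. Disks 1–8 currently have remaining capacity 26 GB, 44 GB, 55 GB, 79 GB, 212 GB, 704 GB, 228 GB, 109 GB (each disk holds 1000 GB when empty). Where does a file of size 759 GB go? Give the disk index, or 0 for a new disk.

No disk has ≥ 759 GB free, so a new disk is opened.

0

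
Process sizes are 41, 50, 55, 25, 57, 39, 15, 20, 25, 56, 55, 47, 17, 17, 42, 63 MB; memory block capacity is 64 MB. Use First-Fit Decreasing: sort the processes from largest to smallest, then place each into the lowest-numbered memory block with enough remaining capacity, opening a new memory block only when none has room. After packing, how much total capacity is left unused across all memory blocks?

80

Sorted descending: 63, 57, 56, 55, 55, 50, 47, 42, 41, 39, 25, 25, 20, 17, 17, 15.
memory block 1: place 63 MB, 1 MB left
memory block 2: place 57 MB, 7 MB left
memory block 3: place 56 MB, 8 MB left
memory block 4: place 55 MB, 9 MB left
memory block 5: place 55 MB, 9 MB left
memory block 6: place 50 MB, 14 MB left
memory block 7: place 47 MB, 17 MB left
memory block 8: place 42 MB, 22 MB left
memory block 9: place 41 MB, 23 MB left
memory block 10: place 39 MB, 25 MB left
memory block 10: place 25 MB, 0 MB left
memory block 11: place 25 MB, 39 MB left
memory block 8: place 20 MB, 2 MB left
memory block 7: place 17 MB, 0 MB left
memory block 9: place 17 MB, 6 MB left
memory block 11: place 15 MB, 24 MB left
11 memory blocks × 64 MB = 704 MB; used 624 MB; unused 80 MB.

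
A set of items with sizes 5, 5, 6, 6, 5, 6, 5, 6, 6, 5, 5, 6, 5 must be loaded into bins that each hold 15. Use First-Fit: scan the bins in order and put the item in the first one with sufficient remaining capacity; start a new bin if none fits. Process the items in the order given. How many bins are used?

6 bins

bin 1: place 5, 10 left
bin 1: place 5, 5 left
bin 2: place 6, 9 left
bin 2: place 6, 3 left
bin 1: place 5, 0 left
bin 3: place 6, 9 left
bin 3: place 5, 4 left
bin 4: place 6, 9 left
bin 4: place 6, 3 left
bin 5: place 5, 10 left
bin 5: place 5, 5 left
bin 6: place 6, 9 left
bin 5: place 5, 0 left
Final bins: [5,5,5] [6,6] [6,5] [6,6] [5,5,5] [6].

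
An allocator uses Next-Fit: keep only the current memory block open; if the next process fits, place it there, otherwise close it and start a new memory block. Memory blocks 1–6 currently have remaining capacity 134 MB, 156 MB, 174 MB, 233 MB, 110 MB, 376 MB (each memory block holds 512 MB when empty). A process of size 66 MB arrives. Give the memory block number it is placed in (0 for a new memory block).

6

Next-Fit only looks at memory block 6, which has 376 MB free.
66 MB fits there.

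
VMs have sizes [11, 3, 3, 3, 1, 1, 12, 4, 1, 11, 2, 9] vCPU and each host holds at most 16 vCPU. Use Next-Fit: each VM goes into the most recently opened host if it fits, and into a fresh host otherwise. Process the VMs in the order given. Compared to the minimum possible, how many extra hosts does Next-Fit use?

1

Next-Fit: [11,3] [3,3,1,1] [12,4] [1,11,2] [9] → 5 hosts.
Total size 61 vCPU; any packing needs at least ⌈61/16⌉ = 4 hosts.
An optimal packing achieves that bound: [12,4] [11,3,2] [11,3,1,1] [9,3,1] → 4 hosts.
Excess: 5 − 4 = 1.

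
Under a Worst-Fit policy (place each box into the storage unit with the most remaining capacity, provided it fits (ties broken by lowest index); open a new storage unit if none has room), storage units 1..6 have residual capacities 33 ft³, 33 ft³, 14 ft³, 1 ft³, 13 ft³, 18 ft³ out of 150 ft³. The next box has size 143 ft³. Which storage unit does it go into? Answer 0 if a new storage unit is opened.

0

No storage unit has ≥ 143 ft³ free, so a new storage unit is opened.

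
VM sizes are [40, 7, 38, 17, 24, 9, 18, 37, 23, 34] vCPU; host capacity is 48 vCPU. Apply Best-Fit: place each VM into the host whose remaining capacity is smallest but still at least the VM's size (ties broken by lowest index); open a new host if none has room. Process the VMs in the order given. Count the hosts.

Put 40 vCPU in host 1; 8 vCPU remain.
Put 7 vCPU in host 1; 1 vCPU remain.
Put 38 vCPU in host 2; 10 vCPU remain.
Put 17 vCPU in host 3; 31 vCPU remain.
Put 24 vCPU in host 3; 7 vCPU remain.
Put 9 vCPU in host 2; 1 vCPU remain.
Put 18 vCPU in host 4; 30 vCPU remain.
Put 37 vCPU in host 5; 11 vCPU remain.
Put 23 vCPU in host 4; 7 vCPU remain.
Put 34 vCPU in host 6; 14 vCPU remain.
Final hosts: [40,7] [38,9] [17,24] [18,23] [37] [34].

6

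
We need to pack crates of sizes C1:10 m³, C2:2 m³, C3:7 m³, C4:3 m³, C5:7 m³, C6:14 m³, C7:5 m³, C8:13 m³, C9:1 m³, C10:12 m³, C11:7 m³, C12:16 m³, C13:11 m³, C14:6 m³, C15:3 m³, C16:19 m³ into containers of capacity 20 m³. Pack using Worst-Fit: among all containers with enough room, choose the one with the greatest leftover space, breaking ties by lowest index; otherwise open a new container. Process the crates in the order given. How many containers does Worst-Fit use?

Put C1 (10 m³) in container 1; 10 m³ remain.
Put C2 (2 m³) in container 1; 8 m³ remain.
Put C3 (7 m³) in container 1; 1 m³ remain.
Put C4 (3 m³) in container 2; 17 m³ remain.
Put C5 (7 m³) in container 2; 10 m³ remain.
Put C6 (14 m³) in container 3; 6 m³ remain.
Put C7 (5 m³) in container 2; 5 m³ remain.
Put C8 (13 m³) in container 4; 7 m³ remain.
Put C9 (1 m³) in container 4; 6 m³ remain.
Put C10 (12 m³) in container 5; 8 m³ remain.
Put C11 (7 m³) in container 5; 1 m³ remain.
Put C12 (16 m³) in container 6; 4 m³ remain.
Put C13 (11 m³) in container 7; 9 m³ remain.
Put C14 (6 m³) in container 7; 3 m³ remain.
Put C15 (3 m³) in container 3; 3 m³ remain.
Put C16 (19 m³) in container 8; 1 m³ remain.
Final containers: [10,2,7] [3,7,5] [14,3] [13,1] [12,7] [16] [11,6] [19].

8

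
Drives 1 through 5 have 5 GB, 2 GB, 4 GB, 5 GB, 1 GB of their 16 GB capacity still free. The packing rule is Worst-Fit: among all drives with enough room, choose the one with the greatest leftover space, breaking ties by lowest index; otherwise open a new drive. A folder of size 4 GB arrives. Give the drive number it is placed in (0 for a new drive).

1

Drives with room: drive 1 (5 GB), drive 3 (4 GB), drive 4 (5 GB).
Most room is drive 1 with 5 GB free.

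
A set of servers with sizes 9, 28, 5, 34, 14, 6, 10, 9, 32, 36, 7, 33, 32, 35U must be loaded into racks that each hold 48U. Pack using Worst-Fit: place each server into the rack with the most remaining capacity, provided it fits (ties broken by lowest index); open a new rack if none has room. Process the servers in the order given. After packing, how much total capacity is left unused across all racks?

rack 1: place 9U, 39U left
rack 1: place 28U, 11U left
rack 1: place 5U, 6U left
rack 2: place 34U, 14U left
rack 2: place 14U, 0U left
rack 1: place 6U, 0U left
rack 3: place 10U, 38U left
rack 3: place 9U, 29U left
rack 4: place 32U, 16U left
rack 5: place 36U, 12U left
rack 3: place 7U, 22U left
rack 6: place 33U, 15U left
rack 7: place 32U, 16U left
rack 8: place 35U, 13U left
8 racks × 48U = 384U; used 290U; unused 94U.

94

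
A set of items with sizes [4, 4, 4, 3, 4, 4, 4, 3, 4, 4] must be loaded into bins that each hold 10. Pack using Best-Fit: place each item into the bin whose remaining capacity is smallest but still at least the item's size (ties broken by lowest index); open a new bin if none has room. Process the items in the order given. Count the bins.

5 bins

4 → bin 1 (remaining 6)
4 → bin 1 (remaining 2)
4 → bin 2 (remaining 6)
3 → bin 2 (remaining 3)
4 → bin 3 (remaining 6)
4 → bin 3 (remaining 2)
4 → bin 4 (remaining 6)
3 → bin 2 (remaining 0)
4 → bin 4 (remaining 2)
4 → bin 5 (remaining 6)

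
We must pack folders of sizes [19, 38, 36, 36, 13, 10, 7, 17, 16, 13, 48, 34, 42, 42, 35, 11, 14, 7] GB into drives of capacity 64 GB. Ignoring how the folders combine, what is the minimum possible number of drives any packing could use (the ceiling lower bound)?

Total size = 19 + 38 + 36 + 36 + 13 + 10 + 7 + 17 + 16 + 13 + 48 + 34 + 42 + 42 + 35 + 11 + 14 + 7 = 438 GB.
⌈438 / 64⌉ = 7.

7 drives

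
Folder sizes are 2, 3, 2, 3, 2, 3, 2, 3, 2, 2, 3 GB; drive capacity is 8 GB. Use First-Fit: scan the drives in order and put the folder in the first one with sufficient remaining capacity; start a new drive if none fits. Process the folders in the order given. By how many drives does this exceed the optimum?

First-Fit: [2,3,2] [3,2,3] [2,3,2] [2,3] → 4 drives.
Total size 27 GB; any packing needs at least ⌈27/8⌉ = 4 drives.
So 4 is already optimal.

0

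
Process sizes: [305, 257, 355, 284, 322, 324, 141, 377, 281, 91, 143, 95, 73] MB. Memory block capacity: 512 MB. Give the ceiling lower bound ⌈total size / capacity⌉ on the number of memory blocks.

6

Total size = 305 + 257 + 355 + 284 + 322 + 324 + 141 + 377 + 281 + 91 + 143 + 95 + 73 = 3048 MB.
⌈3048 / 512⌉ = 6.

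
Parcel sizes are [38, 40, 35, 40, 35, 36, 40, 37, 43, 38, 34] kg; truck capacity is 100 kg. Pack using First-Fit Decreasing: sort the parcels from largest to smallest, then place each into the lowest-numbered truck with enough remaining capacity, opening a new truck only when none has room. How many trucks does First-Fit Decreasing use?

Sorted descending: 43, 40, 40, 40, 38, 38, 37, 36, 35, 35, 34.
Put 43 kg in truck 1; 57 kg remain.
Put 40 kg in truck 1; 17 kg remain.
Put 40 kg in truck 2; 60 kg remain.
Put 40 kg in truck 2; 20 kg remain.
Put 38 kg in truck 3; 62 kg remain.
Put 38 kg in truck 3; 24 kg remain.
Put 37 kg in truck 4; 63 kg remain.
Put 36 kg in truck 4; 27 kg remain.
Put 35 kg in truck 5; 65 kg remain.
Put 35 kg in truck 5; 30 kg remain.
Put 34 kg in truck 6; 66 kg remain.

6 trucks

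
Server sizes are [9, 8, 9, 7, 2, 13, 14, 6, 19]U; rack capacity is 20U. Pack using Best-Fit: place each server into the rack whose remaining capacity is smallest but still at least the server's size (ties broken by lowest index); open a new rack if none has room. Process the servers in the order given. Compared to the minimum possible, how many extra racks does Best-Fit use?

Best-Fit: [9,8,2] [9,7] [13] [14,6] [19] → 5 racks.
Total size 87U; any packing needs at least ⌈87/20⌉ = 5 racks.
So 5 is already optimal.

0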